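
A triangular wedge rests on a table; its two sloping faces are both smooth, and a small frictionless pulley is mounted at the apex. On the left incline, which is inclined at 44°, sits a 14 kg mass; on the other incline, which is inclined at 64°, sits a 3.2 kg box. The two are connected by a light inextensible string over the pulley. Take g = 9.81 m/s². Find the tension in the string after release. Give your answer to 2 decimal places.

40.72 N

Resolve each weight along its own incline: the 14 kg mass has component 14 × 9.81 × sin 44° = 95.404 N down its slope, and the 3.2 kg mass has 3.2 × 9.81 × sin 64° = 28.215 N down its slope.
The 14 kg side's 95.404 N exceeds the other side's 28.215 N, so that mass slides down and the 3.2 kg mass slides up. Taking that direction as positive, Newton's second law for the whole system gives 95.404 − 28.215 = (14 + 3.2) a, so a = 67.189 / 17.2 = 3.9063 m/s².
For the 3.2 kg mass (up-slope positive): T − 28.215 = 3.2 × 3.9063, so T = 40.715 N.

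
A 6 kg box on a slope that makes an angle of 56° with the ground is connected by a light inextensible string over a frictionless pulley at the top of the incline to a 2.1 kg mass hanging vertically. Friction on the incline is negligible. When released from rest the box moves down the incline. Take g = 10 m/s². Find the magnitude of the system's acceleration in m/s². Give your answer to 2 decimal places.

For the box on the incline: the weight component along the slope is m₁g sin 56° = 6 × 10 × 0.8290 = 49.740 N and the normal force is N = m₁g cos 56° = 33.552 N.
Newton's second law for the box (down-slope positive): 49.740 − T = 6 a. For the hanging mass (upward positive): T − 2.1 × 10 = 2.1 a.
Adding the two equations eliminates T: 28.740 = 8.1 a, so a = 3.5481 m/s².

3.55 m/s²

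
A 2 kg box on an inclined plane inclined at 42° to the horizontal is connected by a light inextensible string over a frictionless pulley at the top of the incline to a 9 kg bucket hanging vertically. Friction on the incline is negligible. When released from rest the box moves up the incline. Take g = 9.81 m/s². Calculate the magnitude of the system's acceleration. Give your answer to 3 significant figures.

6.83 m/s²

For the box on the incline: the weight component along the slope is m₁g sin 42° = 2 × 9.81 × 0.6691 = 13.128 N and the normal force is N = m₁g cos 42° = 14.581 N.
Newton's second law for the box (up-slope positive): T − 13.128 = 2 a. For the hanging bucket (downward positive): 9 × 9.81 − T = 9 a.
Adding the two equations eliminates T: 75.162 = 11 a, so a = 6.8329 m/s².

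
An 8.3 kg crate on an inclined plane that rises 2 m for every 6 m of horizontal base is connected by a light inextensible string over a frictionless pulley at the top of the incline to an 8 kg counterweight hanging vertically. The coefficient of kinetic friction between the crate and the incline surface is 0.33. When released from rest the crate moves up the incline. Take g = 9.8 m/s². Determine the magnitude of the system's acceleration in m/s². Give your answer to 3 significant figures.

For the crate on the incline: the weight component along the slope is m₁g sin 18.43° = 8.3 × 9.8 × 0.3162 = 25.720 N and the normal force is N = m₁g cos 18.43° = 77.166 N.
Kinetic friction opposes the crate's motion up the incline: f = μN = 0.33 × 77.166 = 25.465 N acting down the slope.
Newton's second law for the crate (up-slope positive): T − 25.720 − 25.465 = 8.3 a. For the hanging counterweight (downward positive): 8 × 9.8 − T = 8 a.
Adding the two equations eliminates T: 27.215 = 16.3 a, so a = 1.6696 m/s².

1.67 m/s²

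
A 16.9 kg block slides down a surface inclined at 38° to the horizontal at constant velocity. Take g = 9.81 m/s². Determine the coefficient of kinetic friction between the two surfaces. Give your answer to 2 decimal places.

0.78

At constant velocity the net force along the incline is zero: mg sin 38° = μ mg cos 38°.
So μ = tan 38° = 0.6157 / 0.7880 = 0.7813.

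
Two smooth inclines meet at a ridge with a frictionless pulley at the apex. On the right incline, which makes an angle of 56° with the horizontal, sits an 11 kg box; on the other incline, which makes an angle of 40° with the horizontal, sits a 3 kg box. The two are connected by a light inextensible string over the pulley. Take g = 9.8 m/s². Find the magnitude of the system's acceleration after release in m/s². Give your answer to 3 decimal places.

5.034 m/s²

Resolve each weight along its own incline: the 11 kg mass has component 11 × 9.8 × sin 56° = 89.370 N down its slope, and the 3 kg mass has 3 × 9.8 × sin 40° = 18.898 N down its slope.
The 11 kg side's 89.370 N exceeds the other side's 18.898 N, so that mass slides down and the 3 kg mass slides up. Taking that direction as positive, Newton's second law for the whole system gives 89.370 − 18.898 = (11 + 3) a, so a = 70.472 / 14 = 5.0337 m/s².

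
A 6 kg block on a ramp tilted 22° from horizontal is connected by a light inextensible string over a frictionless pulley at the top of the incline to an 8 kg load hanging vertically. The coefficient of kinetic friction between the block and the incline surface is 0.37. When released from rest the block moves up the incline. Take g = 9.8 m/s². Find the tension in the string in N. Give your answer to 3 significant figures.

For the block on the incline: the weight component along the slope is m₁g sin 22° = 6 × 9.8 × 0.3746 = 22.026 N and the normal force is N = m₁g cos 22° = 54.518 N.
Kinetic friction opposes the block's motion up the incline: f = μN = 0.37 × 54.518 = 20.172 N acting down the slope.
Newton's second law for the block (up-slope positive): T − 22.026 − 20.172 = 6 a. For the hanging load (downward positive): 8 × 9.8 − T = 8 a.
Adding the two equations eliminates T: 36.202 = 14 a, so a = 2.5859 m/s².
Then from the hanging load's equation, T = 8 × (9.8 − 2.5859) = 57.713 N.

57.7 N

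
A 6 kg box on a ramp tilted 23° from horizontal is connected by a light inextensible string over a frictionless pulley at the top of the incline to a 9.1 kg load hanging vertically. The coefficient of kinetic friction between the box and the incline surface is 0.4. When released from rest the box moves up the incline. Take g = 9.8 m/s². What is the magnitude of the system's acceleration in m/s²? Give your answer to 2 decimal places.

2.95 m/s²

For the box on the incline: the weight component along the slope is m₁g sin 23° = 6 × 9.8 × 0.3907 = 22.973 N and the normal force is N = m₁g cos 23° = 54.126 N.
Kinetic friction opposes the box's motion up the incline: f = μN = 0.4 × 54.126 = 21.650 N acting down the slope.
Newton's second law for the box (up-slope positive): T − 22.973 − 21.650 = 6 a. For the hanging load (downward positive): 9.1 × 9.8 − T = 9.1 a.
Adding the two equations eliminates T: 44.557 = 15.1 a, so a = 2.9508 m/s².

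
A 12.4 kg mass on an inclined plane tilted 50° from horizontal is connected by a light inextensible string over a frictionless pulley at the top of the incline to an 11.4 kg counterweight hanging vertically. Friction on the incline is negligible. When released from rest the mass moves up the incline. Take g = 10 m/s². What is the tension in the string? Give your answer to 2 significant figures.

For the mass on the incline: the weight component along the slope is m₁g sin 50° = 12.4 × 10 × 0.7660 = 94.984 N and the normal force is N = m₁g cos 50° = 79.706 N.
Newton's second law for the mass (up-slope positive): T − 94.984 = 12.4 a. For the hanging counterweight (downward positive): 11.4 × 10 − T = 11.4 a.
Adding the two equations eliminates T: 19.016 = 23.8 a, so a = 0.7990 m/s².
Then from the hanging counterweight's equation, T = 11.4 × (10 − 0.7990) = 104.891 N.

100 N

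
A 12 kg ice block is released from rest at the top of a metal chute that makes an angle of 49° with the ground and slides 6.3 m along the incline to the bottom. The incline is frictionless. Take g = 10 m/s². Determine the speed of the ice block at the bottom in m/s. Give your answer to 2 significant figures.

The weight component along the incline is mg sin 49° = 90.565 N and the normal force is N = mg cos 49° = 78.727 N.
With no friction, a = g sin 49° = 7.5471 m/s².
Starting from rest over a distance of 6.3 m, v² = 2aL = 2 × 7.5471 × 6.3 = 95.0935, so v = 9.7516 m/s.

9.8 m/s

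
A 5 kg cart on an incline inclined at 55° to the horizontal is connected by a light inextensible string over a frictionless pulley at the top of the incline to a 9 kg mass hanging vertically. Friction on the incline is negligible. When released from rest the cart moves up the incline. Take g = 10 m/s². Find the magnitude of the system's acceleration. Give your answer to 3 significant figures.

For the cart on the incline: the weight component along the slope is m₁g sin 55° = 5 × 10 × 0.8192 = 40.960 N and the normal force is N = m₁g cos 55° = 28.679 N.
Newton's second law for the cart (up-slope positive): T − 40.960 = 5 a. For the hanging mass (downward positive): 9 × 10 − T = 9 a.
Adding the two equations eliminates T: 49.040 = 14 a, so a = 3.5029 m/s².

3.50 m/s²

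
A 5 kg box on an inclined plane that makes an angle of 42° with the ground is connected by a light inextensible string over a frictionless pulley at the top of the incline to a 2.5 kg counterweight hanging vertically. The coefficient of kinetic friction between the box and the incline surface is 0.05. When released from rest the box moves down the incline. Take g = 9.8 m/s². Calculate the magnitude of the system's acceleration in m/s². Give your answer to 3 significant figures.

For the box on the incline: the weight component along the slope is m₁g sin 42° = 5 × 9.8 × 0.6691 = 32.786 N and the normal force is N = m₁g cos 42° = 36.414 N.
Kinetic friction opposes the box's motion down the incline: f = μN = 0.05 × 36.414 = 1.821 N acting up the slope.
Newton's second law for the box (down-slope positive): 32.786 − 1.821 − T = 5 a. For the hanging counterweight (upward positive): T − 2.5 × 9.8 = 2.5 a.
Adding the two equations eliminates T: 6.465 = 7.5 a, so a = 0.8620 m/s².

0.862 m/s²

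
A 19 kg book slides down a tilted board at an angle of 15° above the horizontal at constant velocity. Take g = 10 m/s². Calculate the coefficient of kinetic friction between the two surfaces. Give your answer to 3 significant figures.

0.268

At constant velocity the net force along the incline is zero: mg sin 15° = μ mg cos 15°.
So μ = tan 15° = 0.2588 / 0.9659 = 0.2679.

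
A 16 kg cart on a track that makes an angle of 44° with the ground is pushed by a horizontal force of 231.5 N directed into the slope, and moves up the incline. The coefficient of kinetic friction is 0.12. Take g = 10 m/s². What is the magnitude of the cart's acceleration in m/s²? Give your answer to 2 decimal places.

1.39 m/s²

The horizontal push has components F cos 44° = 231.5 × 0.7193 = 166.518 N up the incline and F sin 44° = 231.5 × 0.6947 = 160.823 N pressing into the surface.
The normal force is therefore N = mg cos 44° + F sin 44° = 115.088 + 160.823 = 275.911 N, and kinetic friction down the slope is μN = 0.12 × 275.911 = 33.109 N.
Along the incline: F cos 44° − mg sin 44° − μN = ma, so 166.518 − 111.152 − 33.109 = 16 a, giving a = 1.3911 m/s².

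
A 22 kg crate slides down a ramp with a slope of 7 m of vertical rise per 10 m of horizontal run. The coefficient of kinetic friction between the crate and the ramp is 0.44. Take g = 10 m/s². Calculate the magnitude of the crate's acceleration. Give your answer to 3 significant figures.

Resolving the weight along the incline: the component pulling the crate down the slope is mg sin 34.99° = 22 × 10 × 0.5735 = 126.170 N, and the normal force is N = mg cos 34.99° = 22 × 10 × 0.8192 = 180.224 N.
Kinetic friction acts up the slope with magnitude f = μN = 0.44 × 180.224 = 79.299 N.
Net force along the incline is 126.170 − 79.299 = 46.871 N, so a = 46.871 / 22 = 2.1305 m/s².

2.13 m/s²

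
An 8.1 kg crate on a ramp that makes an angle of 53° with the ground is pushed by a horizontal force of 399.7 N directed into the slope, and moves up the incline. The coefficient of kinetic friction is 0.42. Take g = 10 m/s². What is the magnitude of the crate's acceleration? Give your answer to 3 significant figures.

The horizontal push has components F cos 53° = 399.7 × 0.6018 = 240.539 N up the incline and F sin 53° = 399.7 × 0.7986 = 319.200 N pressing into the surface.
The normal force is therefore N = mg cos 53° + F sin 53° = 48.746 + 319.200 = 367.946 N, and kinetic friction down the slope is μN = 0.42 × 367.946 = 154.537 N.
Along the incline: F cos 53° − mg sin 53° − μN = ma, so 240.539 − 64.687 − 154.537 = 8.1 a, giving a = 2.6315 m/s².

2.63 m/s²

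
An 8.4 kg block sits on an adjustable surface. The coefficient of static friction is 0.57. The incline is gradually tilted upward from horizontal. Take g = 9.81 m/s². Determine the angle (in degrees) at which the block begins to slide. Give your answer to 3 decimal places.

29.683°

At the threshold of sliding, static friction is at its maximum μ_s N and exactly balances the weight component along the incline: mg sin θ = μ_s mg cos θ.
Hence tan θ = μ_s = 0.57, so θ = arctan(0.57) = 29.6831°.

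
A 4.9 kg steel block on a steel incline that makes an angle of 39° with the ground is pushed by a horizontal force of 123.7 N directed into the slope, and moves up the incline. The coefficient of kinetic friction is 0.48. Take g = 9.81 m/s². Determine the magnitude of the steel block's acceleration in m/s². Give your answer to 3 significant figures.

The horizontal push has components F cos 39° = 123.7 × 0.7771 = 96.127 N up the incline and F sin 39° = 123.7 × 0.6293 = 77.844 N pressing into the surface.
The normal force is therefore N = mg cos 39° + F sin 39° = 37.354 + 77.844 = 115.198 N, and kinetic friction down the slope is μN = 0.48 × 115.198 = 55.295 N.
Along the incline: F cos 39° − mg sin 39° − μN = ma, so 96.127 − 30.250 − 55.295 = 4.9 a, giving a = 2.1596 m/s².

2.16 m/s²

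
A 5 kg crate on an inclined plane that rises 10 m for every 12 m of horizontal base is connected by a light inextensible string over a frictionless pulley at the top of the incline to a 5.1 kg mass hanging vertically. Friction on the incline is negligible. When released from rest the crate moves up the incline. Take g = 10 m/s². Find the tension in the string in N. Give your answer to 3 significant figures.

41.4 N

For the crate on the incline: the weight component along the slope is m₁g sin 39.81° = 5 × 10 × 0.6402 = 32.010 N and the normal force is N = m₁g cos 39.81° = 38.411 N.
Newton's second law for the crate (up-slope positive): T − 32.010 = 5 a. For the hanging mass (downward positive): 5.1 × 10 − T = 5.1 a.
Adding the two equations eliminates T: 18.990 = 10.1 a, so a = 1.8802 m/s².
Then from the hanging mass's equation, T = 5.1 × (10 − 1.8802) = 41.411 N.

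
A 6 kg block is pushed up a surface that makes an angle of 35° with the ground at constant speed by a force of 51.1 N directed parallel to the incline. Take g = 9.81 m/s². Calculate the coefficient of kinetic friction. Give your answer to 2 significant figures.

0.36

At constant speed ΣF = 0 along the incline. The applied 51.1 N acts up the slope; the weight component mg sin 35° = 33.761 N and kinetic friction μN both act down the slope.
So 51.1 = 33.761 + μ × 48.215, giving μ = (51.1 − 33.761) / 48.215 = 0.3596.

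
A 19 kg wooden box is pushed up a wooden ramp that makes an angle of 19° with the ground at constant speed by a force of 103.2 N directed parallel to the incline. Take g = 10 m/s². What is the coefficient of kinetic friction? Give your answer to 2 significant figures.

0.23

At constant speed ΣF = 0 along the incline. The applied 103.2 N acts up the slope; the weight component mg sin 19° = 61.858 N and kinetic friction μN both act down the slope.
So 103.2 = 61.858 + μ × 179.649, giving μ = (103.2 − 61.858) / 179.649 = 0.2301.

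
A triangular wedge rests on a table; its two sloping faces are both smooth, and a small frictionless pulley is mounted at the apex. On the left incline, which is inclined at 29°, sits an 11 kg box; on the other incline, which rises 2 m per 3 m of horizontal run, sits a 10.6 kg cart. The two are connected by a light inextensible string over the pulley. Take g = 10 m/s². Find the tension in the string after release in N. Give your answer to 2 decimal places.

Resolve each weight along its own incline: the 11 kg mass has component 11 × 10 × sin 29° = 53.329 N down its slope, and the 10.6 kg mass has 10.6 × 10 × sin 33.69° = 58.798 N down its slope.
The 10.6 kg side's 58.798 N exceeds the other side's 53.329 N, so that mass slides down and the 11 kg mass slides up. Taking that direction as positive, Newton's second law for the whole system gives 58.798 − 53.329 = (11 + 10.6) a, so a = 5.469 / 21.6 = 0.2532 m/s².
For the 11 kg mass (up-slope positive): T − 53.329 = 11 × 0.2532, so T = 56.114 N.

56.11 N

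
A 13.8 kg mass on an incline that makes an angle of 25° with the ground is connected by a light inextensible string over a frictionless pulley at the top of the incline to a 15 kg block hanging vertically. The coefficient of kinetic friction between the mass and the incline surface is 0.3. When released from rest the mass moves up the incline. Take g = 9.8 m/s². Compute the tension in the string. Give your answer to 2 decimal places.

119.36 N

For the mass on the incline: the weight component along the slope is m₁g sin 25° = 13.8 × 9.8 × 0.4226 = 57.152 N and the normal force is N = m₁g cos 25° = 122.569 N.
Kinetic friction opposes the mass's motion up the incline: f = μN = 0.3 × 122.569 = 36.771 N acting down the slope.
Newton's second law for the mass (up-slope positive): T − 57.152 − 36.771 = 13.8 a. For the hanging block (downward positive): 15 × 9.8 − T = 15 a.
Adding the two equations eliminates T: 53.077 = 28.8 a, so a = 1.8430 m/s².
Then from the hanging block's equation, T = 15 × (9.8 − 1.8430) = 119.355 N.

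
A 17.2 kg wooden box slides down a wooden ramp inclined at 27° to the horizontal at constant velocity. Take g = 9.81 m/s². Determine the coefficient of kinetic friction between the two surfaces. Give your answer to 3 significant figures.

At constant velocity the net force along the incline is zero: mg sin 27° = μ mg cos 27°.
So μ = tan 27° = 0.4540 / 0.8910 = 0.5095.

0.510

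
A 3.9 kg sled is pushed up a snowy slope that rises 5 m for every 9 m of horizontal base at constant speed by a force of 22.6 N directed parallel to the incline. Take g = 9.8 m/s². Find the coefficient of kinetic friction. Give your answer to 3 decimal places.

0.121

At constant speed ΣF = 0 along the incline. The applied 22.6 N acts up the slope; the weight component mg sin 29.05° = 18.561 N and kinetic friction μN both act down the slope.
So 22.6 = 18.561 + μ × 33.410, giving μ = (22.6 − 18.561) / 33.410 = 0.1209.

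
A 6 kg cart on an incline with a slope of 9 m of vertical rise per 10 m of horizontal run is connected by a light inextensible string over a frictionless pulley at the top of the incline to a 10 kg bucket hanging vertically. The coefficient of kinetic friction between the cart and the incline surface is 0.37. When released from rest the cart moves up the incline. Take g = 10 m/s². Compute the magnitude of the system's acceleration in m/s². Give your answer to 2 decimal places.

2.71 m/s²

For the cart on the incline: the weight component along the slope is m₁g sin 41.99° = 6 × 10 × 0.6690 = 40.140 N and the normal force is N = m₁g cos 41.99° = 44.598 N.
Kinetic friction opposes the cart's motion up the incline: f = μN = 0.37 × 44.598 = 16.501 N acting down the slope.
Newton's second law for the cart (up-slope positive): T − 40.140 − 16.501 = 6 a. For the hanging bucket (downward positive): 10 × 10 − T = 10 a.
Adding the two equations eliminates T: 43.359 = 16 a, so a = 2.7099 m/s².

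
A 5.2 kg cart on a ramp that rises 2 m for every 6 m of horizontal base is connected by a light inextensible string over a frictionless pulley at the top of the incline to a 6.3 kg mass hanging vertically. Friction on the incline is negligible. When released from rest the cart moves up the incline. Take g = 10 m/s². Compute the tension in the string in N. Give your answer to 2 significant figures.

For the cart on the incline: the weight component along the slope is m₁g sin 18.43° = 5.2 × 10 × 0.3162 = 16.442 N and the normal force is N = m₁g cos 18.43° = 49.332 N.
Newton's second law for the cart (up-slope positive): T − 16.442 = 5.2 a. For the hanging mass (downward positive): 6.3 × 10 − T = 6.3 a.
Adding the two equations eliminates T: 46.558 = 11.5 a, so a = 4.0485 m/s².
Then from the hanging mass's equation, T = 6.3 × (10 − 4.0485) = 37.494 N.

37 N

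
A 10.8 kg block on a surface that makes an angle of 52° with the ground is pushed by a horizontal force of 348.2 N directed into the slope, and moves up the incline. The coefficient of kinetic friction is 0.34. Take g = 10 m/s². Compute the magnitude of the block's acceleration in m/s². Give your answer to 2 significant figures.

The horizontal push has components F cos 52° = 348.2 × 0.6157 = 214.387 N up the incline and F sin 52° = 348.2 × 0.7880 = 274.382 N pressing into the surface.
The normal force is therefore N = mg cos 52° + F sin 52° = 66.496 + 274.382 = 340.878 N, and kinetic friction down the slope is μN = 0.34 × 340.878 = 115.899 N.
Along the incline: F cos 52° − mg sin 52° − μN = ma, so 214.387 − 85.104 − 115.899 = 10.8 a, giving a = 1.2393 m/s².

1.2 m/s²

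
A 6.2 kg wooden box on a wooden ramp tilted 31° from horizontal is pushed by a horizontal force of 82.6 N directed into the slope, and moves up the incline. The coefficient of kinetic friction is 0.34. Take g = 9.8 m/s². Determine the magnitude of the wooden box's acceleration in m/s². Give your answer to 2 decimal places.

1.18 m/s²

The horizontal push has components F cos 31° = 82.6 × 0.8572 = 70.805 N up the incline and F sin 31° = 82.6 × 0.5150 = 42.539 N pressing into the surface.
The normal force is therefore N = mg cos 31° + F sin 31° = 52.083 + 42.539 = 94.622 N, and kinetic friction down the slope is μN = 0.34 × 94.622 = 32.171 N.
Along the incline: F cos 31° − mg sin 31° − μN = ma, so 70.805 − 31.291 − 32.171 = 6.2 a, giving a = 1.1844 m/s².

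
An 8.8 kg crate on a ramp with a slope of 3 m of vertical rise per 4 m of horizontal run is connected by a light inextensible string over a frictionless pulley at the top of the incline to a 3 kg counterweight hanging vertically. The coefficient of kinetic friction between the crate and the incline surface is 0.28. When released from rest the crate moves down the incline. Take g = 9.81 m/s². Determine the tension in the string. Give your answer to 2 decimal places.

For the crate on the incline: the weight component along the slope is m₁g sin 36.87° = 8.8 × 9.81 × 0.6000 = 51.797 N and the normal force is N = m₁g cos 36.87° = 69.062 N.
Kinetic friction opposes the crate's motion down the incline: f = μN = 0.28 × 69.062 = 19.337 N acting up the slope.
Newton's second law for the crate (down-slope positive): 51.797 − 19.337 − T = 8.8 a. For the hanging counterweight (upward positive): T − 3 × 9.81 = 3 a.
Adding the two equations eliminates T: 3.030 = 11.8 a, so a = 0.2568 m/s².
Then from the hanging counterweight's equation, T = 3 × (9.81 + 0.2568) = 30.200 N.

30.20 N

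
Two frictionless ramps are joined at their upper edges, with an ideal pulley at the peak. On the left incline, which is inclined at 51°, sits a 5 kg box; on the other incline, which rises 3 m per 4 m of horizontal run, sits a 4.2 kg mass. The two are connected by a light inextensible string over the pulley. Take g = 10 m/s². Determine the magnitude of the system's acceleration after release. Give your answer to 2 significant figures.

1.5 m/s²

Resolve each weight along its own incline: the 5 kg mass has component 5 × 10 × sin 51° = 38.857 N down its slope, and the 4.2 kg mass has 4.2 × 10 × sin 36.87° = 25.200 N down its slope.
The 5 kg side's 38.857 N exceeds the other side's 25.200 N, so that mass slides down and the 4.2 kg mass slides up. Taking that direction as positive, Newton's second law for the whole system gives 38.857 − 25.200 = (5 + 4.2) a, so a = 13.657 / 9.2 = 1.4845 m/s².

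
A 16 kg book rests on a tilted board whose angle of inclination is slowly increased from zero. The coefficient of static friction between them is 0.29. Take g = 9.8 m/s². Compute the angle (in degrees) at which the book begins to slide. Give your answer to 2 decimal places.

16.17°

At the threshold of sliding, static friction is at its maximum μ_s N and exactly balances the weight component along the incline: mg sin θ = μ_s mg cos θ.
Hence tan θ = μ_s = 0.29, so θ = arctan(0.29) = 16.1722°.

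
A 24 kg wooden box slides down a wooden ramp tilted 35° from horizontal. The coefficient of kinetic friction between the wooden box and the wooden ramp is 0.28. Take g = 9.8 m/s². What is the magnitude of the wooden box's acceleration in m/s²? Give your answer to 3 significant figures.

Resolving the weight along the incline: the component pulling the wooden box down the slope is mg sin 35° = 24 × 9.8 × 0.5736 = 134.911 N, and the normal force is N = mg cos 35° = 24 × 9.8 × 0.8192 = 192.676 N.
Kinetic friction acts up the slope with magnitude f = μN = 0.28 × 192.676 = 53.949 N.
Net force along the incline is 134.911 − 53.949 = 80.962 N, so a = 80.962 / 24 = 3.3734 m/s².

3.37 m/s²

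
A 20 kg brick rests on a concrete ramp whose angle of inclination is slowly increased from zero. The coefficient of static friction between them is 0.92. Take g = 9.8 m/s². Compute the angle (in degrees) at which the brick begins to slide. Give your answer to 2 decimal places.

At the threshold of sliding, static friction is at its maximum μ_s N and exactly balances the weight component along the incline: mg sin θ = μ_s mg cos θ.
Hence tan θ = μ_s = 0.92, so θ = arctan(0.92) = 42.6141°.

42.61°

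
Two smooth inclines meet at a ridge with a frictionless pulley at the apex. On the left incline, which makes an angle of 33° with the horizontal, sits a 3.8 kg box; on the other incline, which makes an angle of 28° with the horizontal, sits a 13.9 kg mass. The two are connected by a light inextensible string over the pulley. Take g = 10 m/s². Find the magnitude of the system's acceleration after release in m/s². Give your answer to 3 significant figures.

2.52 m/s²

Resolve each weight along its own incline: the 3.8 kg mass has component 3.8 × 10 × sin 33° = 20.696 N down its slope, and the 13.9 kg mass has 13.9 × 10 × sin 28° = 65.257 N down its slope.
The 13.9 kg side's 65.257 N exceeds the other side's 20.696 N, so that mass slides down and the 3.8 kg mass slides up. Taking that direction as positive, Newton's second law for the whole system gives 65.257 − 20.696 = (3.8 + 13.9) a, so a = 44.561 / 17.7 = 2.5176 m/s².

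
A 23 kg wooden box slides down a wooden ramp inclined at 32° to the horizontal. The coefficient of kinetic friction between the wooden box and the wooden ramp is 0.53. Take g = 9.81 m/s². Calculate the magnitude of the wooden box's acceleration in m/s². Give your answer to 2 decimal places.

0.79 m/s²

Resolving the weight along the incline: the component pulling the wooden box down the slope is mg sin 32° = 23 × 9.81 × 0.5299 = 119.561 N, and the normal force is N = mg cos 32° = 23 × 9.81 × 0.8480 = 191.334 N.
Kinetic friction acts up the slope with magnitude f = μN = 0.53 × 191.334 = 101.407 N.
Net force along the incline is 119.561 − 101.407 = 18.154 N, so a = 18.154 / 23 = 0.7893 m/s².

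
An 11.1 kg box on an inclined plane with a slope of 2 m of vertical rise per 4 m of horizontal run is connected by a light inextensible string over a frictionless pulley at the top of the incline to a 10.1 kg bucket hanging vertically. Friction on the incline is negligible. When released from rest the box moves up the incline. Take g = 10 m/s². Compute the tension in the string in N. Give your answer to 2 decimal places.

76.53 N

For the box on the incline: the weight component along the slope is m₁g sin 26.57° = 11.1 × 10 × 0.4472 = 49.639 N and the normal force is N = m₁g cos 26.57° = 99.281 N.
Newton's second law for the box (up-slope positive): T − 49.639 = 11.1 a. For the hanging bucket (downward positive): 10.1 × 10 − T = 10.1 a.
Adding the two equations eliminates T: 51.361 = 21.2 a, so a = 2.4227 m/s².
Then from the hanging bucket's equation, T = 10.1 × (10 − 2.4227) = 76.531 N.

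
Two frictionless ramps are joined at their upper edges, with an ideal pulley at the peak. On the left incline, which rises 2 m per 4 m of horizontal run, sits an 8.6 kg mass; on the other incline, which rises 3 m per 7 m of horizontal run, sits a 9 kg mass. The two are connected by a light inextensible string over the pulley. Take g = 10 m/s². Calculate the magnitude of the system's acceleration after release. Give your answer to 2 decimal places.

0.17 m/s²

Resolve each weight along its own incline: the 8.6 kg mass has component 8.6 × 10 × sin 26.57° = 38.460 N down its slope, and the 9 kg mass has 9 × 10 × sin 23.20° = 35.453 N down its slope.
The 8.6 kg side's 38.460 N exceeds the other side's 35.453 N, so that mass slides down and the 9 kg mass slides up. Taking that direction as positive, Newton's second law for the whole system gives 38.460 − 35.453 = (8.6 + 9) a, so a = 3.007 / 17.6 = 0.1709 m/s².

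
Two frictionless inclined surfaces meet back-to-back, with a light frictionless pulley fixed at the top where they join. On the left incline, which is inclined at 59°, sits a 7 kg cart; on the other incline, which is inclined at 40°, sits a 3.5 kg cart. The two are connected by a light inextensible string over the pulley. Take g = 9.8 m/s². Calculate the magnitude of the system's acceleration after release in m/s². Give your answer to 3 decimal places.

3.500 m/s²

Resolve each weight along its own incline: the 7 kg mass has component 7 × 9.8 × sin 59° = 58.802 N down its slope, and the 3.5 kg mass has 3.5 × 9.8 × sin 40° = 22.048 N down its slope.
The 7 kg side's 58.802 N exceeds the other side's 22.048 N, so that mass slides down and the 3.5 kg mass slides up. Taking that direction as positive, Newton's second law for the whole system gives 58.802 − 22.048 = (7 + 3.5) a, so a = 36.754 / 10.5 = 3.5004 m/s².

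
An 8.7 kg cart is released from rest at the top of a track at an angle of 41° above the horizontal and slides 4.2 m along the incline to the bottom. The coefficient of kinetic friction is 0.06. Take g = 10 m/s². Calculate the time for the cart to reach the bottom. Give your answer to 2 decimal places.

The weight component along the incline is mg sin 41° = 57.077 N and the normal force is N = mg cos 41° = 65.660 N.
Friction up the slope is f = μN = 0.06 × 65.660 = 3.940 N, so the net downslope force is 57.077 − 3.940 = 53.137 N and a = 53.137 / 8.7 = 6.1077 m/s².
Starting from rest, L = ½at², so t = √(2L/a) = √(2 × 4.2 / 6.1077) = 1.1727 s.

1.17 s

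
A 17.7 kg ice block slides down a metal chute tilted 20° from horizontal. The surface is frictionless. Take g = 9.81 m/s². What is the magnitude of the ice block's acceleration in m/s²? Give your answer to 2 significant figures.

3.4 m/s²

Resolving the weight along the incline: the component pulling the ice block down the slope is mg sin 20° = 17.7 × 9.81 × 0.3420 = 59.384 N, and the normal force is N = mg cos 20° = 17.7 × 9.81 × 0.9397 = 163.167 N.
With no friction the net force along the incline is 59.384 N, so a = g sin 20° = 59.384 / 17.7 = 3.3550 m/s².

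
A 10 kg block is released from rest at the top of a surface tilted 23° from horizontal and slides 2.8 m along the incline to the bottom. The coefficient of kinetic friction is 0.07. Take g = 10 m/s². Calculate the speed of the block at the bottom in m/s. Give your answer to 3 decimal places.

4.275 m/s

The weight component along the incline is mg sin 23° = 39.073 N and the normal force is N = mg cos 23° = 92.050 N.
Friction up the slope is f = μN = 0.07 × 92.050 = 6.444 N, so the net downslope force is 39.073 − 6.444 = 32.629 N and a = 32.629 / 10 = 3.2629 m/s².
Starting from rest over a distance of 2.8 m, v² = 2aL = 2 × 3.2629 × 2.8 = 18.2722, so v = 4.2746 m/s.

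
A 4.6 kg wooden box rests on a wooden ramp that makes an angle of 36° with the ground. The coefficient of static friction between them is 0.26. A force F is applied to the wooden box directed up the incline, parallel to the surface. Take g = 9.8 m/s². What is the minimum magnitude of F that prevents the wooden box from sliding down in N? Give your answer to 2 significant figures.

17 N

The normal force is N = mg cos 36° = 36.470 N. With F at its minimum the wooden box is on the verge of sliding down, so static friction is at its maximum μ_s N = 0.26 × 36.470 = 9.482 N and acts up the slope.
Equilibrium along the incline: F + μ_s N = mg sin 36°, so F = 26.497 − 9.482 = 17.015 N.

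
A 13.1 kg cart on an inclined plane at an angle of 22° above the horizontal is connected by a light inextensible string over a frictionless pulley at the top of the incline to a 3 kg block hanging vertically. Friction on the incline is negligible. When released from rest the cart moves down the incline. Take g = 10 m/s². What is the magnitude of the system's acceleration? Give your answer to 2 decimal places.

For the cart on the incline: the weight component along the slope is m₁g sin 22° = 13.1 × 10 × 0.3746 = 49.073 N and the normal force is N = m₁g cos 22° = 121.461 N.
Newton's second law for the cart (down-slope positive): 49.073 − T = 13.1 a. For the hanging block (upward positive): T − 3 × 10 = 3 a.
Adding the two equations eliminates T: 19.073 = 16.1 a, so a = 1.1847 m/s².

1.18 m/s²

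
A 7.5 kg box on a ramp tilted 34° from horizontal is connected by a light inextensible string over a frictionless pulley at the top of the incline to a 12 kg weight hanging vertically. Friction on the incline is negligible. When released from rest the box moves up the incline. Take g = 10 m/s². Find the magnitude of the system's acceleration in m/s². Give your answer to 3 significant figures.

4.00 m/s²

For the box on the incline: the weight component along the slope is m₁g sin 34° = 7.5 × 10 × 0.5592 = 41.940 N and the normal force is N = m₁g cos 34° = 62.178 N.
Newton's second law for the box (up-slope positive): T − 41.940 = 7.5 a. For the hanging weight (downward positive): 12 × 10 − T = 12 a.
Adding the two equations eliminates T: 78.060 = 19.5 a, so a = 4.0031 m/s².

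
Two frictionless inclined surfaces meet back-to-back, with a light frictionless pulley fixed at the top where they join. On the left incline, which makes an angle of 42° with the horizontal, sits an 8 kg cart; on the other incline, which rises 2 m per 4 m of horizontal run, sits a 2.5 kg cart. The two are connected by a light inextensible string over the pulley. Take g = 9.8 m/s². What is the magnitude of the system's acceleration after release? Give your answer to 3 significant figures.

Resolve each weight along its own incline: the 8 kg mass has component 8 × 9.8 × sin 42° = 52.460 N down its slope, and the 2.5 kg mass has 2.5 × 9.8 × sin 26.57° = 10.957 N down its slope.
The 8 kg side's 52.460 N exceeds the other side's 10.957 N, so that mass slides down and the 2.5 kg mass slides up. Taking that direction as positive, Newton's second law for the whole system gives 52.460 − 10.957 = (8 + 2.5) a, so a = 41.503 / 10.5 = 3.9527 m/s².

3.95 m/s²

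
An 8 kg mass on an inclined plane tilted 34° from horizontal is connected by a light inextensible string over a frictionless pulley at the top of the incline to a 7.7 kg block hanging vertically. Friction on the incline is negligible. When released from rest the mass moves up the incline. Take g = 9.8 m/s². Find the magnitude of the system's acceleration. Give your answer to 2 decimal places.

2.01 m/s²

For the mass on the incline: the weight component along the slope is m₁g sin 34° = 8 × 9.8 × 0.5592 = 43.841 N and the normal force is N = m₁g cos 34° = 64.997 N.
Newton's second law for the mass (up-slope positive): T − 43.841 = 8 a. For the hanging block (downward positive): 7.7 × 9.8 − T = 7.7 a.
Adding the two equations eliminates T: 31.619 = 15.7 a, so a = 2.0139 m/s².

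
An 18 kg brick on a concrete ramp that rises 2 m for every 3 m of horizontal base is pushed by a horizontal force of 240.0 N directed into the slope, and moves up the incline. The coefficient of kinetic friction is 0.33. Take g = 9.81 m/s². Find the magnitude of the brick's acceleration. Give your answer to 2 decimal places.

The horizontal push has components F cos 33.69° = 240.0 × 0.8321 = 199.704 N up the incline and F sin 33.69° = 240.0 × 0.5547 = 133.128 N pressing into the surface.
The normal force is therefore N = mg cos 33.69° + F sin 33.69° = 146.932 + 133.128 = 280.060 N, and kinetic friction down the slope is μN = 0.33 × 280.060 = 92.420 N.
Along the incline: F cos 33.69° − mg sin 33.69° − μN = ma, so 199.704 − 97.949 − 92.420 = 18 a, giving a = 0.5186 m/s².

0.52 m/s²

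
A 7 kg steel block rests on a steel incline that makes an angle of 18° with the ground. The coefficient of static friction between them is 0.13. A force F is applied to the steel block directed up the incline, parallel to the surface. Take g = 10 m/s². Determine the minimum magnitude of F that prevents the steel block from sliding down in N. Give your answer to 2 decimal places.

The normal force is N = mg cos 18° = 66.574 N. With F at its minimum the steel block is on the verge of sliding down, so static friction is at its maximum μ_s N = 0.13 × 66.574 = 8.655 N and acts up the slope.
Equilibrium along the incline: F + μ_s N = mg sin 18°, so F = 21.631 − 8.655 = 12.976 N.

12.98 N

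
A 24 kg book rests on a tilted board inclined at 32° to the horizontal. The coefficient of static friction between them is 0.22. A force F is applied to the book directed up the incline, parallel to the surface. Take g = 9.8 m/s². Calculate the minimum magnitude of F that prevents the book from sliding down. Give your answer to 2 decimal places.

The normal force is N = mg cos 32° = 199.461 N. With F at its minimum the book is on the verge of sliding down, so static friction is at its maximum μ_s N = 0.22 × 199.461 = 43.881 N and acts up the slope.
Equilibrium along the incline: F + μ_s N = mg sin 32°, so F = 124.637 − 43.881 = 80.756 N.

80.76 N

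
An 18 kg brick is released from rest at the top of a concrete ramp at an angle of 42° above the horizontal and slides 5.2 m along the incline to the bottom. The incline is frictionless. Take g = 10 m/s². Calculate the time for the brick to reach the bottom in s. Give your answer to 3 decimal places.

The weight component along the incline is mg sin 42° = 120.444 N and the normal force is N = mg cos 42° = 133.766 N.
With no friction, a = g sin 42° = 6.6913 m/s².
Starting from rest, L = ½at², so t = √(2L/a) = √(2 × 5.2 / 6.6913) = 1.2467 s.

1.247 s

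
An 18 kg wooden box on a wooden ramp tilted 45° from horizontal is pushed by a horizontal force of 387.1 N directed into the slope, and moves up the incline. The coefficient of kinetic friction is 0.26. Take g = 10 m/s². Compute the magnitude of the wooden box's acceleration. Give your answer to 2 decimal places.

2.34 m/s²

The horizontal push has components F cos 45° = 387.1 × 0.7071 = 273.718 N up the incline and F sin 45° = 387.1 × 0.7071 = 273.718 N pressing into the surface.
The normal force is therefore N = mg cos 45° + F sin 45° = 127.278 + 273.718 = 400.996 N, and kinetic friction down the slope is μN = 0.26 × 400.996 = 104.259 N.
Along the incline: F cos 45° − mg sin 45° − μN = ma, so 273.718 − 127.278 − 104.259 = 18 a, giving a = 2.3434 m/s².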